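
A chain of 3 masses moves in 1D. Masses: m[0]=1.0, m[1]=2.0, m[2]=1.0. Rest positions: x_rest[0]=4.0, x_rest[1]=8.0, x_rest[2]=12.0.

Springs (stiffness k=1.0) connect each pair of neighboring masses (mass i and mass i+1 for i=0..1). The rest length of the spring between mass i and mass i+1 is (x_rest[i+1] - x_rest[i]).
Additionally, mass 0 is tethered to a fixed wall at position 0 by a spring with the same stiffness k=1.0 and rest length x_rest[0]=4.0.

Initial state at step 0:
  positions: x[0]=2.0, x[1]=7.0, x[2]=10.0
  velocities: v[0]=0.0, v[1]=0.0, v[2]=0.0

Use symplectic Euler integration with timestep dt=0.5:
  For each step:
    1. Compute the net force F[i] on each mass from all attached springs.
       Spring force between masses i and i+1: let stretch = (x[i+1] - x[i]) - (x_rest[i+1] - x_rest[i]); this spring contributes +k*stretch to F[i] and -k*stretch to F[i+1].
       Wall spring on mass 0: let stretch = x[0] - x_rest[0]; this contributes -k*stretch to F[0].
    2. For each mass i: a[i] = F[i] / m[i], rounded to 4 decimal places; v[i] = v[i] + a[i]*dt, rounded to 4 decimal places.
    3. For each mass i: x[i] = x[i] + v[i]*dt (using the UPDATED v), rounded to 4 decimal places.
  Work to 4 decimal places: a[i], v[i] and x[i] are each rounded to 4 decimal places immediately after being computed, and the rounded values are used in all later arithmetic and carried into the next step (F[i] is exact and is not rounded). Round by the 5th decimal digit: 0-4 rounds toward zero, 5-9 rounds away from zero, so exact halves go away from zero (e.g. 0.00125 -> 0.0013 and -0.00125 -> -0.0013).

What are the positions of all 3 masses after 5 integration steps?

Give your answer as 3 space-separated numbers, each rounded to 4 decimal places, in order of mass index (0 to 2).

Answer: 4.0152 7.1373 11.1535

Derivation:
Step 0: x=[2.0000 7.0000 10.0000] v=[0.0000 0.0000 0.0000]
Step 1: x=[2.7500 6.7500 10.2500] v=[1.5000 -0.5000 0.5000]
Step 2: x=[3.8125 6.4375 10.6250] v=[2.1250 -0.6250 0.7500]
Step 3: x=[4.5782 6.3203 10.9532] v=[1.5313 -0.2344 0.6563]
Step 4: x=[4.6349 6.5645 11.1232] v=[0.1133 0.4883 0.3399]
Step 5: x=[4.0152 7.1373 11.1535] v=[-1.2394 1.1456 0.0606]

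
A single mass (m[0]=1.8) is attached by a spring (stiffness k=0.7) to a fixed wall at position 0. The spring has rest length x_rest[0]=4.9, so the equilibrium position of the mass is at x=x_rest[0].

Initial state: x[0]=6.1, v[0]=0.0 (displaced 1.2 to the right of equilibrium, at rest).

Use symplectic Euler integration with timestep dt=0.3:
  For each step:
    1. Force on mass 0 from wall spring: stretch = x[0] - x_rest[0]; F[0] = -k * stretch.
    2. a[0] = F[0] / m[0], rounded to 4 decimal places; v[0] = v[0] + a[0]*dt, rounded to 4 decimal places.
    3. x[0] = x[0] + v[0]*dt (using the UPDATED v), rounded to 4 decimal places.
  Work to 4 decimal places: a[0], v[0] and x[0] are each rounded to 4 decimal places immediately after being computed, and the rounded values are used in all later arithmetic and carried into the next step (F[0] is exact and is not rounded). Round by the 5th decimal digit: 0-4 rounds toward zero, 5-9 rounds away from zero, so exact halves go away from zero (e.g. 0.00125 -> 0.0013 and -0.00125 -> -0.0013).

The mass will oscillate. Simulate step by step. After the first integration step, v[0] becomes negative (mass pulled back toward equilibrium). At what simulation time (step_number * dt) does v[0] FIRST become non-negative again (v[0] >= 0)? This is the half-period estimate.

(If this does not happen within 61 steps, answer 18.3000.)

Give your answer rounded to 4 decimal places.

Step 0: x=[6.1000] v=[0.0000]
Step 1: x=[6.0580] v=[-0.1400]
Step 2: x=[5.9755] v=[-0.2751]
Step 3: x=[5.8553] v=[-0.4006]
Step 4: x=[5.7017] v=[-0.5121]
Step 5: x=[5.5200] v=[-0.6056]
Step 6: x=[5.3166] v=[-0.6779]
Step 7: x=[5.0987] v=[-0.7265]
Step 8: x=[4.8738] v=[-0.7497]
Step 9: x=[4.6498] v=[-0.7466]
Step 10: x=[4.4346] v=[-0.7174]
Step 11: x=[4.2357] v=[-0.6631]
Step 12: x=[4.0600] v=[-0.5856]
Step 13: x=[3.9137] v=[-0.4876]
Step 14: x=[3.8020] v=[-0.3725]
Step 15: x=[3.7287] v=[-0.2444]
Step 16: x=[3.6964] v=[-0.1078]
Step 17: x=[3.7062] v=[0.0326]
First v>=0 after going negative at step 17, time=5.1000

Answer: 5.1000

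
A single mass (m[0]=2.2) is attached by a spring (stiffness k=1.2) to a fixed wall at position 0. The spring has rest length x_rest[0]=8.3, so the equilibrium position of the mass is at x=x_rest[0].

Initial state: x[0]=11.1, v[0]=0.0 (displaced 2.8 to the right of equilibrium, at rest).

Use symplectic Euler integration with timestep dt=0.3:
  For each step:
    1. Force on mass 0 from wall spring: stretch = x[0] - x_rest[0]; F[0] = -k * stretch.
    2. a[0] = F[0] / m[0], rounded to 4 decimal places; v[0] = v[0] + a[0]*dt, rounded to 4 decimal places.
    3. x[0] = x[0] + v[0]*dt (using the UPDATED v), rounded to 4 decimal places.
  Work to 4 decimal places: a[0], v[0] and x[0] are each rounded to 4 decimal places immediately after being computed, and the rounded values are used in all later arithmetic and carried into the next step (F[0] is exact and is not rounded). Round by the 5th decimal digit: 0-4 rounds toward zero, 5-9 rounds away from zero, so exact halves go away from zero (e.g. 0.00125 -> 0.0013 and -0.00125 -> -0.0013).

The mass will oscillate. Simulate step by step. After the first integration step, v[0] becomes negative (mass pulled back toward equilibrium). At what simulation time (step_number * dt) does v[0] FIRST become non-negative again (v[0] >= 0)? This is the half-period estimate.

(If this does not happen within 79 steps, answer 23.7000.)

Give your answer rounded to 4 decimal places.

Step 0: x=[11.1000] v=[0.0000]
Step 1: x=[10.9625] v=[-0.4582]
Step 2: x=[10.6943] v=[-0.8939]
Step 3: x=[10.3086] v=[-1.2857]
Step 4: x=[9.8243] v=[-1.6144]
Step 5: x=[9.2652] v=[-1.8638]
Step 6: x=[8.6587] v=[-2.0218]
Step 7: x=[8.0346] v=[-2.0805]
Step 8: x=[7.4235] v=[-2.0371]
Step 9: x=[6.8554] v=[-1.8937]
Step 10: x=[6.3582] v=[-1.6573]
Step 11: x=[5.9564] v=[-1.3395]
Step 12: x=[5.6696] v=[-0.9560]
Step 13: x=[5.5119] v=[-0.5256]
Step 14: x=[5.4911] v=[-0.0694]
Step 15: x=[5.6082] v=[0.3902]
First v>=0 after going negative at step 15, time=4.5000

Answer: 4.5000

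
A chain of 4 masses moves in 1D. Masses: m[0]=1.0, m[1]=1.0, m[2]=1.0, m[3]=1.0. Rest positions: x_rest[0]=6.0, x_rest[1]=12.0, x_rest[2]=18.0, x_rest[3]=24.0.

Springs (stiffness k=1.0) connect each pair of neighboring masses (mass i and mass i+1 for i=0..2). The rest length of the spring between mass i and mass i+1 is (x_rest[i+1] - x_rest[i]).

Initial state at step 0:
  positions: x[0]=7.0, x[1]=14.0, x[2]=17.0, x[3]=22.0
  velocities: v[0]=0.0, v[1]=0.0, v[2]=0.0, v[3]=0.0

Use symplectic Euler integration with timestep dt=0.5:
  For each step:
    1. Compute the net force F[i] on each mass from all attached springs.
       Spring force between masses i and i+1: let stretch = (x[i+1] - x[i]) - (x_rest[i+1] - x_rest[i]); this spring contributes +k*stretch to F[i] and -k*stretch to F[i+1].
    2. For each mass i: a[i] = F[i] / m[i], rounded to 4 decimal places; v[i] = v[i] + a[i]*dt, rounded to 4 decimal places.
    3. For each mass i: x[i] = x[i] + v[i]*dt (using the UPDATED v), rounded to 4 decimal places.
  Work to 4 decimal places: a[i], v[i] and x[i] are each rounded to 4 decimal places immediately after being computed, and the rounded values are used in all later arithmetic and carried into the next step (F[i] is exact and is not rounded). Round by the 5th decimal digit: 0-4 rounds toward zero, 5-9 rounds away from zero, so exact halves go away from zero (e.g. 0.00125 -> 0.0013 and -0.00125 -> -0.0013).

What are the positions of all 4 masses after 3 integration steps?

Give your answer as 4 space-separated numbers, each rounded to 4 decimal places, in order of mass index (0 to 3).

Answer: 7.1875 10.9063 18.2188 23.6875

Derivation:
Step 0: x=[7.0000 14.0000 17.0000 22.0000] v=[0.0000 0.0000 0.0000 0.0000]
Step 1: x=[7.2500 13.0000 17.5000 22.2500] v=[0.5000 -2.0000 1.0000 0.5000]
Step 2: x=[7.4375 11.6875 18.0625 22.8125] v=[0.3750 -2.6250 1.1250 1.1250]
Step 3: x=[7.1875 10.9063 18.2188 23.6875] v=[-0.5000 -1.5625 0.3125 1.7500]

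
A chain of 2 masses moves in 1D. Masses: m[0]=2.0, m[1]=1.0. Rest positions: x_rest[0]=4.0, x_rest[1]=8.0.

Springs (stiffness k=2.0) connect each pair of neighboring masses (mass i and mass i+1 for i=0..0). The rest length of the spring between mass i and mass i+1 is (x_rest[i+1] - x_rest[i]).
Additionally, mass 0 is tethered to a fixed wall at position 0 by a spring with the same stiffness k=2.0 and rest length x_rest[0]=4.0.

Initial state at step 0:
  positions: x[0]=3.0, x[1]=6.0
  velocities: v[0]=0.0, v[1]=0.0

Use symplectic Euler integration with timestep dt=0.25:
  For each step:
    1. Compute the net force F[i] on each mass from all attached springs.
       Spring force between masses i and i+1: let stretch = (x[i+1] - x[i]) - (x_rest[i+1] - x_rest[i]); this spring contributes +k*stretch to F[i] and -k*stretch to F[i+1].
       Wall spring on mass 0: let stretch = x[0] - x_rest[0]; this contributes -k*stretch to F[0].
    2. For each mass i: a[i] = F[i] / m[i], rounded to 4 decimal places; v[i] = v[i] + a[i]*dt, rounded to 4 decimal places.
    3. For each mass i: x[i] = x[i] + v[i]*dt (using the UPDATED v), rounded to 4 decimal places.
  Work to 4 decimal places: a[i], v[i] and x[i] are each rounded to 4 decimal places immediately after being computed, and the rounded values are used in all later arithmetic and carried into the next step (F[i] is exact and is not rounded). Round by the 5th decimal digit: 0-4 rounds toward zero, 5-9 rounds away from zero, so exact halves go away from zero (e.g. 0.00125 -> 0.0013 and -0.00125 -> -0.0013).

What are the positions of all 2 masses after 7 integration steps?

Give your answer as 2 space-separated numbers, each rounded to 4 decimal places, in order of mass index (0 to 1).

Step 0: x=[3.0000 6.0000] v=[0.0000 0.0000]
Step 1: x=[3.0000 6.1250] v=[0.0000 0.5000]
Step 2: x=[3.0078 6.3594] v=[0.0313 0.9375]
Step 3: x=[3.0371 6.6748] v=[0.1173 1.2617]
Step 4: x=[3.1040 7.0355] v=[0.2675 1.4429]
Step 5: x=[3.2226 7.4048] v=[0.4744 1.4772]
Step 6: x=[3.4012 7.7513] v=[0.7143 1.3861]
Step 7: x=[3.6391 8.0541] v=[0.9515 1.2111]

Answer: 3.6391 8.0541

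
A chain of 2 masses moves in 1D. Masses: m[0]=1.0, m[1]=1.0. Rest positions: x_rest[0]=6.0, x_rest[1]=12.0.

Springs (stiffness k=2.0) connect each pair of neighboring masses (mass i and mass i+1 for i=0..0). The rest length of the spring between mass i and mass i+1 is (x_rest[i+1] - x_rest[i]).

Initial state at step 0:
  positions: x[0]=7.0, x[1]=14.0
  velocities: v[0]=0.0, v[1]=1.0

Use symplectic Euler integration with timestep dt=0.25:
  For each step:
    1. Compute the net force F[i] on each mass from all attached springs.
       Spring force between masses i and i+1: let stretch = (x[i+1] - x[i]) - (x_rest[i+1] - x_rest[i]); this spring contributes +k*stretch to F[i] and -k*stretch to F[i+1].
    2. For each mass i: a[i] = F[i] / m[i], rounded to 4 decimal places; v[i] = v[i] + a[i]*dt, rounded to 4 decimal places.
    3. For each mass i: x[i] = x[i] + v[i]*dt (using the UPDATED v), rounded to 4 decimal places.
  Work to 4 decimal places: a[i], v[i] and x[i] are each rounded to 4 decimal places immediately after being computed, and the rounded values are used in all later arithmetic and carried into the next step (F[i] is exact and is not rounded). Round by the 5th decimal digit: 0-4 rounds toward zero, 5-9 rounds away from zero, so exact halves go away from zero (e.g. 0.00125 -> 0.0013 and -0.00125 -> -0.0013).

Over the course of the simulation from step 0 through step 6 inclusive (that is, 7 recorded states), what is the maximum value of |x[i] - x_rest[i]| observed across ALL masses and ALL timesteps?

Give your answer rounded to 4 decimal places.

Answer: 2.7331

Derivation:
Step 0: x=[7.0000 14.0000] v=[0.0000 1.0000]
Step 1: x=[7.1250 14.1250] v=[0.5000 0.5000]
Step 2: x=[7.3750 14.1250] v=[1.0000 0.0000]
Step 3: x=[7.7188 14.0313] v=[1.3750 -0.3750]
Step 4: x=[8.1016 13.8985] v=[1.5313 -0.5313]
Step 5: x=[8.4591 13.7911] v=[1.4298 -0.4298]
Step 6: x=[8.7331 13.7672] v=[1.0958 -0.0958]
Max displacement = 2.7331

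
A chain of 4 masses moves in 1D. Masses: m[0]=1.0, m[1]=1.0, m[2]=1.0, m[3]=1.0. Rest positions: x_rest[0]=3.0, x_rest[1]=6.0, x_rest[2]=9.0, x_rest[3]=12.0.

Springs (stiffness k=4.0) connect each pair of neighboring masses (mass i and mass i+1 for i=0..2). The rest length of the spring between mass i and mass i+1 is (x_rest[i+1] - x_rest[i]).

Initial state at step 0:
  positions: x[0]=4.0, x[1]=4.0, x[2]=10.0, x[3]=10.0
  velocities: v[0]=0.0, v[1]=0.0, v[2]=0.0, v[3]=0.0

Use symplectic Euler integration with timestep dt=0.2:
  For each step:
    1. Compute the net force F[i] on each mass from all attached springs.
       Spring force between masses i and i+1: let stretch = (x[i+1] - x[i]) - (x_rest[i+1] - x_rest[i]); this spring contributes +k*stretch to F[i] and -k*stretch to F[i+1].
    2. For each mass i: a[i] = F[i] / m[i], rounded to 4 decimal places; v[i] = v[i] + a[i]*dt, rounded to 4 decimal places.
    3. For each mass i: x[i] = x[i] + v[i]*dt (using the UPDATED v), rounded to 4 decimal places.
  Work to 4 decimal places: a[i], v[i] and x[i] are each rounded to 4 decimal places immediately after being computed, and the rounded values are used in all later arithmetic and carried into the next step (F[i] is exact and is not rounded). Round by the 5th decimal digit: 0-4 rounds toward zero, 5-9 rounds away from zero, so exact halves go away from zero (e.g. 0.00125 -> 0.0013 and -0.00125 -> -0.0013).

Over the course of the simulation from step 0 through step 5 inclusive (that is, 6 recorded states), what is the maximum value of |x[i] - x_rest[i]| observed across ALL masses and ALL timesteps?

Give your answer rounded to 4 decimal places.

Step 0: x=[4.0000 4.0000 10.0000 10.0000] v=[0.0000 0.0000 0.0000 0.0000]
Step 1: x=[3.5200 4.9600 9.0400 10.4800] v=[-2.4000 4.8000 -4.8000 2.4000]
Step 2: x=[2.7904 6.3424 7.6576 11.2096] v=[-3.6480 6.9120 -6.9120 3.6480]
Step 3: x=[2.1491 7.3669 6.6331 11.8509] v=[-3.2064 5.1226 -5.1226 3.2064]
Step 4: x=[1.8627 7.4392 6.5608 12.1373] v=[-1.4322 0.3613 -0.3613 1.4322]
Step 5: x=[1.9885 6.4787 7.5213 12.0115] v=[0.6290 -4.8026 4.8026 -0.6290]
Max displacement = 2.4392

Answer: 2.4392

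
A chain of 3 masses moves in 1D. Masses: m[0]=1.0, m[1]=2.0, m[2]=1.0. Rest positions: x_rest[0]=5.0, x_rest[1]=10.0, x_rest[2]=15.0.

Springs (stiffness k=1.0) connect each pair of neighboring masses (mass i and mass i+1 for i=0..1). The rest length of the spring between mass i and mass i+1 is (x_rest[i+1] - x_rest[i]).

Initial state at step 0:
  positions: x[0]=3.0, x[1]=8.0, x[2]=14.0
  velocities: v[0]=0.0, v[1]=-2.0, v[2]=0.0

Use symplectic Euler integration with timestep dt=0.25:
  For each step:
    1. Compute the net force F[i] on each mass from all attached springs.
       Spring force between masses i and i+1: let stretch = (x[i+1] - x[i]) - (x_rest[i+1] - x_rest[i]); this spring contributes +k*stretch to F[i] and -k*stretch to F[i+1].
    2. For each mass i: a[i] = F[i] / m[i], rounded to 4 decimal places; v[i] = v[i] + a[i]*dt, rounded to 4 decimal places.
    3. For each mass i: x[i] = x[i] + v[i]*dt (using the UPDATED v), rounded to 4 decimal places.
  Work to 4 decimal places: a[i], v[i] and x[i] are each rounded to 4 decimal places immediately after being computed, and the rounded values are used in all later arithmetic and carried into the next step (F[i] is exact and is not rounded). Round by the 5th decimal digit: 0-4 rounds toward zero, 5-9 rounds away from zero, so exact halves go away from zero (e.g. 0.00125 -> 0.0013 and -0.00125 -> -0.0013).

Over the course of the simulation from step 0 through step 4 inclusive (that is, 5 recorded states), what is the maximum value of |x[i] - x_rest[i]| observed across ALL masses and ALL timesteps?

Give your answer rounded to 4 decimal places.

Step 0: x=[3.0000 8.0000 14.0000] v=[0.0000 -2.0000 0.0000]
Step 1: x=[3.0000 7.5313 13.9375] v=[0.0000 -1.8750 -0.2500]
Step 2: x=[2.9707 7.1212 13.7871] v=[-0.1172 -1.6406 -0.6016]
Step 3: x=[2.8883 6.7897 13.5326] v=[-0.3296 -1.3262 -1.0181]
Step 4: x=[2.7372 6.5470 13.1692] v=[-0.6043 -0.9710 -1.4538]
Max displacement = 3.4530

Answer: 3.4530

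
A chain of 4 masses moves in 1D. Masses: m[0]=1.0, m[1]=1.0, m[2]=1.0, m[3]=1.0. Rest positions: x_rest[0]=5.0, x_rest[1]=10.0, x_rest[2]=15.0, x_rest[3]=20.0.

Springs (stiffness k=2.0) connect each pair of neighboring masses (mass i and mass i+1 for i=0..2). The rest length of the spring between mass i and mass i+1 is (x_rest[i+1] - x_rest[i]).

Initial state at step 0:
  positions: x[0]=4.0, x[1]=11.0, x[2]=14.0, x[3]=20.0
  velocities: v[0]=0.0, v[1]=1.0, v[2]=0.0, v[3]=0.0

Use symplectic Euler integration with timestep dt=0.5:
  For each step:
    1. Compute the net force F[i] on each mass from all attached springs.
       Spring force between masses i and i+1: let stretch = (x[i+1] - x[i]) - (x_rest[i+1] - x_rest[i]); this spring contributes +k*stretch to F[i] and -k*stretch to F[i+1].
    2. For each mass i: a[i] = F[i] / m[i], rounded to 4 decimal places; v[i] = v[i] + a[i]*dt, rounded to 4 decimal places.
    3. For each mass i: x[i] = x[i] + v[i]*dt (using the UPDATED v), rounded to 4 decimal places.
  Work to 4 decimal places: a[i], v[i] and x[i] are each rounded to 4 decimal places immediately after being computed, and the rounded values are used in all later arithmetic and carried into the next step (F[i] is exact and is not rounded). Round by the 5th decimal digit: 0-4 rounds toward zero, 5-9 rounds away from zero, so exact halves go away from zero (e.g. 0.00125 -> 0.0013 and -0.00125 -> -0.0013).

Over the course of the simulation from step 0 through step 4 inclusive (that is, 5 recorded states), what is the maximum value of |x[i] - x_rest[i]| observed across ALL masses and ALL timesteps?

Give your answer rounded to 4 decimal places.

Step 0: x=[4.0000 11.0000 14.0000 20.0000] v=[0.0000 1.0000 0.0000 0.0000]
Step 1: x=[5.0000 9.5000 15.5000 19.5000] v=[2.0000 -3.0000 3.0000 -1.0000]
Step 2: x=[5.7500 8.7500 16.0000 19.5000] v=[1.5000 -1.5000 1.0000 0.0000]
Step 3: x=[5.5000 10.1250 14.6250 20.2500] v=[-0.5000 2.7500 -2.7500 1.5000]
Step 4: x=[5.0625 11.4375 13.8125 20.6875] v=[-0.8750 2.6250 -1.6250 0.8750]
Max displacement = 1.4375

Answer: 1.4375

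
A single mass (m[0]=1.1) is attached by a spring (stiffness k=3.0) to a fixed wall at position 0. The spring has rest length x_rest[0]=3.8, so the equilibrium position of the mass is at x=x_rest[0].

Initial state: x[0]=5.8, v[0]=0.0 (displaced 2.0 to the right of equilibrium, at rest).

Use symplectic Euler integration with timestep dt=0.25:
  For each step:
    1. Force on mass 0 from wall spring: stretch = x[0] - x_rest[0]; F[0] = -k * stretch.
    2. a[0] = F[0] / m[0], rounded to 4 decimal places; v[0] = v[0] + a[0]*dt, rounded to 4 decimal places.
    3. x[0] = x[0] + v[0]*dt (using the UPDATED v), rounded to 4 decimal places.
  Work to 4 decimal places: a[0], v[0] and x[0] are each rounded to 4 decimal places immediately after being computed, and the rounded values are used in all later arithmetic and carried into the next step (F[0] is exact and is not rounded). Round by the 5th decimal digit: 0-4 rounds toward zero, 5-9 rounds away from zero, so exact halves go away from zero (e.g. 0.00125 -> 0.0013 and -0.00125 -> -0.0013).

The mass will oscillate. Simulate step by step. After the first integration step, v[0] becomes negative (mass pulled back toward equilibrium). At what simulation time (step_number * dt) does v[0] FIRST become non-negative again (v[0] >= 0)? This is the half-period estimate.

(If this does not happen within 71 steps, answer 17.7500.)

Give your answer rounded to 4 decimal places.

Step 0: x=[5.8000] v=[0.0000]
Step 1: x=[5.4591] v=[-1.3636]
Step 2: x=[4.8354] v=[-2.4948]
Step 3: x=[4.0352] v=[-3.2008]
Step 4: x=[3.1949] v=[-3.3612]
Step 5: x=[2.4578] v=[-2.9486]
Step 6: x=[1.9494] v=[-2.0335]
Step 7: x=[1.7565] v=[-0.7717]
Step 8: x=[1.9119] v=[0.6216]
First v>=0 after going negative at step 8, time=2.0000

Answer: 2.0000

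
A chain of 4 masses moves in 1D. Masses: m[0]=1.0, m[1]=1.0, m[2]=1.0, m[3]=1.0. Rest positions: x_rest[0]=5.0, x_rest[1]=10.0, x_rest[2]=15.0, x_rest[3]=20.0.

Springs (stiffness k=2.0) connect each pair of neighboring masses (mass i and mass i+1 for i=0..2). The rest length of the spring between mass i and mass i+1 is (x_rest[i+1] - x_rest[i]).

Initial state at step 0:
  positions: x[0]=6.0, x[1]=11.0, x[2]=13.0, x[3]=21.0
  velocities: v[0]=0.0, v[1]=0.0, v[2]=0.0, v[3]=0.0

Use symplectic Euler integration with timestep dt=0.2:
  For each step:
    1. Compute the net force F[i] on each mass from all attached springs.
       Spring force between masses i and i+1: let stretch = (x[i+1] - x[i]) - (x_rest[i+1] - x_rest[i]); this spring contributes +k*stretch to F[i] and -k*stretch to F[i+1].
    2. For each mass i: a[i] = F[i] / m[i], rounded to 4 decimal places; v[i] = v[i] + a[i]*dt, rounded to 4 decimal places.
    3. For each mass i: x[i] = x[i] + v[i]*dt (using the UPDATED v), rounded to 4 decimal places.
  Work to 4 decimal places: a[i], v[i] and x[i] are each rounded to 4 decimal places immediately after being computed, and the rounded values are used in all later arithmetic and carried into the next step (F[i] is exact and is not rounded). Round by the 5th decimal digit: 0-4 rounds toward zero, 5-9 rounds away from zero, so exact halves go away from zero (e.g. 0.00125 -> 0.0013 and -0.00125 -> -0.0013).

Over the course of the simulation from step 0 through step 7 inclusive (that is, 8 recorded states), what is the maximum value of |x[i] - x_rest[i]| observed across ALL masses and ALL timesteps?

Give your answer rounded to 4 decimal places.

Answer: 2.1463

Derivation:
Step 0: x=[6.0000 11.0000 13.0000 21.0000] v=[0.0000 0.0000 0.0000 0.0000]
Step 1: x=[6.0000 10.7600 13.4800 20.7600] v=[0.0000 -1.2000 2.4000 -1.2000]
Step 2: x=[5.9808 10.3568 14.3248 20.3376] v=[-0.0960 -2.0160 4.2240 -2.1120]
Step 3: x=[5.9117 9.9210 15.3332 19.8342] v=[-0.3456 -2.1792 5.0419 -2.5171]
Step 4: x=[5.7633 9.5974 16.2687 19.3707] v=[-0.7419 -1.6180 4.6774 -2.3175]
Step 5: x=[5.5216 9.5008 16.9186 19.0590] v=[-1.2083 -0.4831 3.2497 -1.5583]
Step 6: x=[5.1983 9.6793 17.1463 18.9761] v=[-1.6166 0.8923 1.1387 -0.4145]
Step 7: x=[4.8335 10.0966 16.9231 19.1468] v=[-1.8242 2.0867 -1.1162 0.8536]
Max displacement = 2.1463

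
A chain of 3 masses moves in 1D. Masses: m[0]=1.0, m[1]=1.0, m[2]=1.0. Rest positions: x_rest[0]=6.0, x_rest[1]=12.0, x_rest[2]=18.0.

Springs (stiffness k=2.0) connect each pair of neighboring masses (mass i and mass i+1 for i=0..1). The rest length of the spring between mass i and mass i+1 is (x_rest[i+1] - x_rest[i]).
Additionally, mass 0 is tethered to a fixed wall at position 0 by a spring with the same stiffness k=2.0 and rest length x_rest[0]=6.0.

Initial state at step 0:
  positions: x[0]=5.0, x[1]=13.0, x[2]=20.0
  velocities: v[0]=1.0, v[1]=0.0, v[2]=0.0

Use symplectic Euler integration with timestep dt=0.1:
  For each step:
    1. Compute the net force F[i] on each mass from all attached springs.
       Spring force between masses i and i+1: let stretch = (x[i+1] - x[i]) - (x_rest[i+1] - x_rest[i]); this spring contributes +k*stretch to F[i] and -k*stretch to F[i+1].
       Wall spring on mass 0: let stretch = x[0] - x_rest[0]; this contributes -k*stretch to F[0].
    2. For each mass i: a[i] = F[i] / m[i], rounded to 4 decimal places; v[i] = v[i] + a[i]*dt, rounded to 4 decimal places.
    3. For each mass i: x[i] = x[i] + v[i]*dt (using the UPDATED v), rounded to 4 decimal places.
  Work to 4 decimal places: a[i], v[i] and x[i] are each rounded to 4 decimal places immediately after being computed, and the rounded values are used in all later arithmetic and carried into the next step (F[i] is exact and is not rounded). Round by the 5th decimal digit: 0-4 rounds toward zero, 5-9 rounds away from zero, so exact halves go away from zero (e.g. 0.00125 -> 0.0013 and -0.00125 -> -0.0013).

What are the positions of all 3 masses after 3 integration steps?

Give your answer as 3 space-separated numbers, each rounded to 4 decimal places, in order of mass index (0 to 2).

Answer: 5.6303 12.8957 19.8801

Derivation:
Step 0: x=[5.0000 13.0000 20.0000] v=[1.0000 0.0000 0.0000]
Step 1: x=[5.1600 12.9800 19.9800] v=[1.6000 -0.2000 -0.2000]
Step 2: x=[5.3732 12.9436 19.9400] v=[2.1320 -0.3640 -0.4000]
Step 3: x=[5.6303 12.8957 19.8801] v=[2.5714 -0.4788 -0.5993]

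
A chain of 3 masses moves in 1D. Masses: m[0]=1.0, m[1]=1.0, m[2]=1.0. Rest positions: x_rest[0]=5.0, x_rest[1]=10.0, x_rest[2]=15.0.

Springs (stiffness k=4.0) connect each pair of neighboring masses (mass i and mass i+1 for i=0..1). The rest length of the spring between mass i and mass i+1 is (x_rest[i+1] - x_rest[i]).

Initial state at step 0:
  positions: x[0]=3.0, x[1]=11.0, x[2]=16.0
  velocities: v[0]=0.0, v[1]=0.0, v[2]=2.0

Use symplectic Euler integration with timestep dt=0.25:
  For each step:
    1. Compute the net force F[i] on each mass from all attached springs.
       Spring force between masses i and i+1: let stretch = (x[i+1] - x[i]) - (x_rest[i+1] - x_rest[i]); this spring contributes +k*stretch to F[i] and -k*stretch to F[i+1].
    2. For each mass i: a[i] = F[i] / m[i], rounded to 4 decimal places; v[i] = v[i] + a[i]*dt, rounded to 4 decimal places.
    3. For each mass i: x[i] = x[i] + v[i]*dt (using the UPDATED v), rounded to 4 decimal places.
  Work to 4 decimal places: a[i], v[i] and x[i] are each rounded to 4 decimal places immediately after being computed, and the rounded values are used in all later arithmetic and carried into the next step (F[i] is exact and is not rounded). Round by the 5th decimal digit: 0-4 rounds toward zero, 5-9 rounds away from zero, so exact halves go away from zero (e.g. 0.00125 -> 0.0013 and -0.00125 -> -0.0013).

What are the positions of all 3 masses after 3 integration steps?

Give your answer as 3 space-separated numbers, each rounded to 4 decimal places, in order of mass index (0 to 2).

Step 0: x=[3.0000 11.0000 16.0000] v=[0.0000 0.0000 2.0000]
Step 1: x=[3.7500 10.2500 16.5000] v=[3.0000 -3.0000 2.0000]
Step 2: x=[4.8750 9.4375 16.6875] v=[4.5000 -3.2500 0.7500]
Step 3: x=[5.8906 9.2969 16.3125] v=[4.0625 -0.5625 -1.5000]

Answer: 5.8906 9.2969 16.3125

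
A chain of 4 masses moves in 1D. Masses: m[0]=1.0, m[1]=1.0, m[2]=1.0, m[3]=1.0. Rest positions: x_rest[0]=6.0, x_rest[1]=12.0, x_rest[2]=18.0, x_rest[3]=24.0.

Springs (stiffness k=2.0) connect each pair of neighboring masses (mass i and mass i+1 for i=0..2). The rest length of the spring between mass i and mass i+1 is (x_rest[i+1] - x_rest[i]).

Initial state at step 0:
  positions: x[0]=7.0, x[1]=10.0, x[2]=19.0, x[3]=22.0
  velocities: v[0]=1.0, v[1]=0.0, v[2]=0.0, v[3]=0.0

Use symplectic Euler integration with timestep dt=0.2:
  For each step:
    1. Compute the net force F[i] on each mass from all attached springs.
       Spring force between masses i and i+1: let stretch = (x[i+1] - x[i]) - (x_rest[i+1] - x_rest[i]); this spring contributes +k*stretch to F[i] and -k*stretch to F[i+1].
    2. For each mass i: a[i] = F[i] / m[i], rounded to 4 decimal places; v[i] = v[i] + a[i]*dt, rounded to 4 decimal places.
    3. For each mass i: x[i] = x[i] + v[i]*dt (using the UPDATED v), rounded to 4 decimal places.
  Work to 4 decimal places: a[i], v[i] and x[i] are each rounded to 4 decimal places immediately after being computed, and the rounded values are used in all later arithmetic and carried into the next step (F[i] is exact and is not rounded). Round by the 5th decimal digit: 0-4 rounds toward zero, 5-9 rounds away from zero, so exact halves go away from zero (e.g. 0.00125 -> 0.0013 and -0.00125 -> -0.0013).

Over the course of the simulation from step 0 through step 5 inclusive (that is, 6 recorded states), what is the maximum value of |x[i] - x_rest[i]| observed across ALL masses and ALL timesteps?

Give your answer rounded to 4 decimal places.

Step 0: x=[7.0000 10.0000 19.0000 22.0000] v=[1.0000 0.0000 0.0000 0.0000]
Step 1: x=[6.9600 10.4800 18.5200 22.2400] v=[-0.2000 2.4000 -2.4000 1.2000]
Step 2: x=[6.7216 11.3216 17.6944 22.6624] v=[-1.1920 4.2080 -4.1280 2.1120]
Step 3: x=[6.3712 12.3050 16.7564 23.1674] v=[-1.7520 4.9171 -4.6899 2.5248]
Step 4: x=[6.0155 13.1698 15.9752 23.6395] v=[-1.7785 4.3241 -3.9061 2.3604]
Step 5: x=[5.7521 13.6867 15.5827 23.9784] v=[-1.3168 2.5845 -1.9625 1.6947]
Max displacement = 2.4173

Answer: 2.4173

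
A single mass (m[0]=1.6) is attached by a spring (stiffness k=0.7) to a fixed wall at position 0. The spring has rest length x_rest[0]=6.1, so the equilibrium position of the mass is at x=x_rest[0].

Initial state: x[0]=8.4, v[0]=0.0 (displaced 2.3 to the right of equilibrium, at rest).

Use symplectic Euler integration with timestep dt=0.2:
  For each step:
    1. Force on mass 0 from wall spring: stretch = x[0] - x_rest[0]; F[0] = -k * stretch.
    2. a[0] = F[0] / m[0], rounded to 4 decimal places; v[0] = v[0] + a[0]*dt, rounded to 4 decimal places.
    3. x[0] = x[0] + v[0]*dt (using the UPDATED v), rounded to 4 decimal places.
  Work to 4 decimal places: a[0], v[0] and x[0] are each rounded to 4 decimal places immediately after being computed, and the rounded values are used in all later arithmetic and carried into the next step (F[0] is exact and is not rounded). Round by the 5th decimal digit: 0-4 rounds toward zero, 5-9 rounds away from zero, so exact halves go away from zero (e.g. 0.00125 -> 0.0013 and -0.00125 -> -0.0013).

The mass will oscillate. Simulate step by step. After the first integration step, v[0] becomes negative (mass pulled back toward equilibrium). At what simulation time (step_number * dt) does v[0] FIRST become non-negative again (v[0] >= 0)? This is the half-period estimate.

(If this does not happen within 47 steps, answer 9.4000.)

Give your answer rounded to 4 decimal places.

Answer: 4.8000

Derivation:
Step 0: x=[8.4000] v=[0.0000]
Step 1: x=[8.3597] v=[-0.2013]
Step 2: x=[8.2799] v=[-0.3990]
Step 3: x=[8.1620] v=[-0.5897]
Step 4: x=[8.0080] v=[-0.7701]
Step 5: x=[7.8206] v=[-0.9371]
Step 6: x=[7.6031] v=[-1.0877]
Step 7: x=[7.3593] v=[-1.2192]
Step 8: x=[7.0934] v=[-1.3294]
Step 9: x=[6.8101] v=[-1.4163]
Step 10: x=[6.5144] v=[-1.4784]
Step 11: x=[6.2115] v=[-1.5147]
Step 12: x=[5.9066] v=[-1.5245]
Step 13: x=[5.6051] v=[-1.5076]
Step 14: x=[5.3122] v=[-1.4643]
Step 15: x=[5.0331] v=[-1.3954]
Step 16: x=[4.7727] v=[-1.3020]
Step 17: x=[4.5355] v=[-1.1859]
Step 18: x=[4.3257] v=[-1.0490]
Step 19: x=[4.1470] v=[-0.8937]
Step 20: x=[4.0024] v=[-0.7228]
Step 21: x=[3.8945] v=[-0.5393]
Step 22: x=[3.8252] v=[-0.3463]
Step 23: x=[3.7957] v=[-0.1473]
Step 24: x=[3.8066] v=[0.0543]
First v>=0 after going negative at step 24, time=4.8000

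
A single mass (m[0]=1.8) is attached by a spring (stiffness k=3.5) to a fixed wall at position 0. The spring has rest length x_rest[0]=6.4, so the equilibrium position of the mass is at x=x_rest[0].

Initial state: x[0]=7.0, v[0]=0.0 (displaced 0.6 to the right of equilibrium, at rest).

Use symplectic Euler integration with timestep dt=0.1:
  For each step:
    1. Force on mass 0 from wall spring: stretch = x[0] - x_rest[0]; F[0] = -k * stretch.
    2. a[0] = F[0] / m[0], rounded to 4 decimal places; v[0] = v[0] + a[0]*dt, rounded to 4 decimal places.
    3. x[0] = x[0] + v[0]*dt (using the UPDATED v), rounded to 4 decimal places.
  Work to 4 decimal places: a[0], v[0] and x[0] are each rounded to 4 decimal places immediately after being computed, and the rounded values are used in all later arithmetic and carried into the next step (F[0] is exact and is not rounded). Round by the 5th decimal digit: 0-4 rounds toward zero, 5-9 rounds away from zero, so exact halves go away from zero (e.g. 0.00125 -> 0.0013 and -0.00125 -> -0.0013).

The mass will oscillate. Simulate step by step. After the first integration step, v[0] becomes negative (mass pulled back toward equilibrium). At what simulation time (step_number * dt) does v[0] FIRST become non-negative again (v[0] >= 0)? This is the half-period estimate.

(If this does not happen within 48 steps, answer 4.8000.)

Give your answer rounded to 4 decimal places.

Answer: 2.3000

Derivation:
Step 0: x=[7.0000] v=[0.0000]
Step 1: x=[6.9883] v=[-0.1167]
Step 2: x=[6.9652] v=[-0.2311]
Step 3: x=[6.9311] v=[-0.3410]
Step 4: x=[6.8867] v=[-0.4443]
Step 5: x=[6.8328] v=[-0.5389]
Step 6: x=[6.7705] v=[-0.6231]
Step 7: x=[6.7010] v=[-0.6951]
Step 8: x=[6.6256] v=[-0.7536]
Step 9: x=[6.5459] v=[-0.7975]
Step 10: x=[6.4633] v=[-0.8259]
Step 11: x=[6.3795] v=[-0.8382]
Step 12: x=[6.2961] v=[-0.8342]
Step 13: x=[6.2147] v=[-0.8140]
Step 14: x=[6.1369] v=[-0.7780]
Step 15: x=[6.0642] v=[-0.7268]
Step 16: x=[5.9981] v=[-0.6615]
Step 17: x=[5.9398] v=[-0.5834]
Step 18: x=[5.8904] v=[-0.4939]
Step 19: x=[5.8509] v=[-0.3948]
Step 20: x=[5.8221] v=[-0.2880]
Step 21: x=[5.8045] v=[-0.1756]
Step 22: x=[5.7985] v=[-0.0598]
Step 23: x=[5.8042] v=[0.0572]
First v>=0 after going negative at step 23, time=2.3000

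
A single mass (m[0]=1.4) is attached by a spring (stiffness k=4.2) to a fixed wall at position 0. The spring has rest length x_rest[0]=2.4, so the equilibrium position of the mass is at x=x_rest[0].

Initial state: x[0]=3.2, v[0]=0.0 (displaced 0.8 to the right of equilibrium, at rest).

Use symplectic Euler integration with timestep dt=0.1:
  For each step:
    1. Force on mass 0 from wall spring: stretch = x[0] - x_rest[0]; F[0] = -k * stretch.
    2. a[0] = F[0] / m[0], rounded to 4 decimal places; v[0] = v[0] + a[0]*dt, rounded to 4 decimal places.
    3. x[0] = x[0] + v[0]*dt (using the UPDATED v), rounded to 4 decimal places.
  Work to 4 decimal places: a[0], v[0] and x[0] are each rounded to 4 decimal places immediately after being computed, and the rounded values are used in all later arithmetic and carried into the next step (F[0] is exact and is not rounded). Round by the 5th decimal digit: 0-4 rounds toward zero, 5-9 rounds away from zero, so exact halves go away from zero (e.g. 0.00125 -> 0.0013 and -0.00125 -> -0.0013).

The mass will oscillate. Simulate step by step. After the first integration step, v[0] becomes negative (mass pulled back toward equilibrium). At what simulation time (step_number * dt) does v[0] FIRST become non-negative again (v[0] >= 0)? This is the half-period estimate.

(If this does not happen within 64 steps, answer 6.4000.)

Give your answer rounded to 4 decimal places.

Step 0: x=[3.2000] v=[0.0000]
Step 1: x=[3.1760] v=[-0.2400]
Step 2: x=[3.1287] v=[-0.4728]
Step 3: x=[3.0596] v=[-0.6914]
Step 4: x=[2.9707] v=[-0.8893]
Step 5: x=[2.8647] v=[-1.0605]
Step 6: x=[2.7447] v=[-1.1999]
Step 7: x=[2.6144] v=[-1.3033]
Step 8: x=[2.4776] v=[-1.3676]
Step 9: x=[2.3385] v=[-1.3909]
Step 10: x=[2.2013] v=[-1.3725]
Step 11: x=[2.0700] v=[-1.3129]
Step 12: x=[1.9486] v=[-1.2139]
Step 13: x=[1.8408] v=[-1.0785]
Step 14: x=[1.7497] v=[-0.9107]
Step 15: x=[1.6781] v=[-0.7156]
Step 16: x=[1.6282] v=[-0.4990]
Step 17: x=[1.6015] v=[-0.2675]
Step 18: x=[1.5987] v=[-0.0280]
Step 19: x=[1.6199] v=[0.2124]
First v>=0 after going negative at step 19, time=1.9000

Answer: 1.9000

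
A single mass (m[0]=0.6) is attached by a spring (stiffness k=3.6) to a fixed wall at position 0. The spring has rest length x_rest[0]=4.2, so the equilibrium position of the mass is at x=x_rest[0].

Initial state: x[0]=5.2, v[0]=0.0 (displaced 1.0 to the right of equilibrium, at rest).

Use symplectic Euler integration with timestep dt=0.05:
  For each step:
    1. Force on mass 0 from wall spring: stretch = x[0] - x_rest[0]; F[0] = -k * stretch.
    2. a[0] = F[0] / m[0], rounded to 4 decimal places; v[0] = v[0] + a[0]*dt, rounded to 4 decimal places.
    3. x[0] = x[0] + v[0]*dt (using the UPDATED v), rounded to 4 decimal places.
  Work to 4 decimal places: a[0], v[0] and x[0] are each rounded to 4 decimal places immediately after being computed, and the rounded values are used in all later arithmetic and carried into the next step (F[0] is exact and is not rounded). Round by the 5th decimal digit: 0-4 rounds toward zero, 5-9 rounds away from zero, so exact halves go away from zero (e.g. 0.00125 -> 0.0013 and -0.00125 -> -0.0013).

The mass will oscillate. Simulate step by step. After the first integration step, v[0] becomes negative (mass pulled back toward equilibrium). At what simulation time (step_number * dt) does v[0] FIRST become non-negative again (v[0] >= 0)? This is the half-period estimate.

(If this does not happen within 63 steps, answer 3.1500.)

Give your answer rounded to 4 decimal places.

Step 0: x=[5.2000] v=[0.0000]
Step 1: x=[5.1850] v=[-0.3000]
Step 2: x=[5.1552] v=[-0.5955]
Step 3: x=[5.1111] v=[-0.8821]
Step 4: x=[5.0533] v=[-1.1554]
Step 5: x=[4.9827] v=[-1.4114]
Step 6: x=[4.9004] v=[-1.6462]
Step 7: x=[4.8076] v=[-1.8563]
Step 8: x=[4.7057] v=[-2.0386]
Step 9: x=[4.5962] v=[-2.1903]
Step 10: x=[4.4807] v=[-2.3092]
Step 11: x=[4.3610] v=[-2.3934]
Step 12: x=[4.2389] v=[-2.4417]
Step 13: x=[4.1162] v=[-2.4534]
Step 14: x=[3.9948] v=[-2.4283]
Step 15: x=[3.8765] v=[-2.3667]
Step 16: x=[3.7630] v=[-2.2697]
Step 17: x=[3.6561] v=[-2.1386]
Step 18: x=[3.5573] v=[-1.9754]
Step 19: x=[3.4682] v=[-1.7826]
Step 20: x=[3.3900] v=[-1.5631]
Step 21: x=[3.3240] v=[-1.3201]
Step 22: x=[3.2711] v=[-1.0573]
Step 23: x=[3.2322] v=[-0.7786]
Step 24: x=[3.2078] v=[-0.4883]
Step 25: x=[3.1983] v=[-0.1906]
Step 26: x=[3.2038] v=[0.1099]
First v>=0 after going negative at step 26, time=1.3000

Answer: 1.3000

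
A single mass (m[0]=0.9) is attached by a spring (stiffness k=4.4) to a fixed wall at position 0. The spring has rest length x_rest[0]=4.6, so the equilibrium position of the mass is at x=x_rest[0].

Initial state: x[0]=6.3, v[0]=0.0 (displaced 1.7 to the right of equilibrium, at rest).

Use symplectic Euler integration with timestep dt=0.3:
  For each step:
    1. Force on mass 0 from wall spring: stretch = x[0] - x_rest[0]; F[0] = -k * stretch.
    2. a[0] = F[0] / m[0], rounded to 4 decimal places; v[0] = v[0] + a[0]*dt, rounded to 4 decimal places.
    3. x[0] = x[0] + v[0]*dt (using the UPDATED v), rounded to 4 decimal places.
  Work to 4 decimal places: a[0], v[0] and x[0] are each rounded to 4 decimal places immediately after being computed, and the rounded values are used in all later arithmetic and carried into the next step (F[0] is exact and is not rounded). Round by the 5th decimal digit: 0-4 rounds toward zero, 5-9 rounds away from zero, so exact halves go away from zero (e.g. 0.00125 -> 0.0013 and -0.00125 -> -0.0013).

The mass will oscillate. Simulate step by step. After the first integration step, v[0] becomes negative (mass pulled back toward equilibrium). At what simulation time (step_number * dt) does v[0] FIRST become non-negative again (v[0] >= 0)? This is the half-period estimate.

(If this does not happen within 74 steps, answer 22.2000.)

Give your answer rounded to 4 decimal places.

Step 0: x=[6.3000] v=[0.0000]
Step 1: x=[5.5520] v=[-2.4933]
Step 2: x=[4.3851] v=[-3.8896]
Step 3: x=[3.3128] v=[-3.5744]
Step 4: x=[2.8069] v=[-1.6865]
Step 5: x=[3.0899] v=[0.9434]
First v>=0 after going negative at step 5, time=1.5000

Answer: 1.5000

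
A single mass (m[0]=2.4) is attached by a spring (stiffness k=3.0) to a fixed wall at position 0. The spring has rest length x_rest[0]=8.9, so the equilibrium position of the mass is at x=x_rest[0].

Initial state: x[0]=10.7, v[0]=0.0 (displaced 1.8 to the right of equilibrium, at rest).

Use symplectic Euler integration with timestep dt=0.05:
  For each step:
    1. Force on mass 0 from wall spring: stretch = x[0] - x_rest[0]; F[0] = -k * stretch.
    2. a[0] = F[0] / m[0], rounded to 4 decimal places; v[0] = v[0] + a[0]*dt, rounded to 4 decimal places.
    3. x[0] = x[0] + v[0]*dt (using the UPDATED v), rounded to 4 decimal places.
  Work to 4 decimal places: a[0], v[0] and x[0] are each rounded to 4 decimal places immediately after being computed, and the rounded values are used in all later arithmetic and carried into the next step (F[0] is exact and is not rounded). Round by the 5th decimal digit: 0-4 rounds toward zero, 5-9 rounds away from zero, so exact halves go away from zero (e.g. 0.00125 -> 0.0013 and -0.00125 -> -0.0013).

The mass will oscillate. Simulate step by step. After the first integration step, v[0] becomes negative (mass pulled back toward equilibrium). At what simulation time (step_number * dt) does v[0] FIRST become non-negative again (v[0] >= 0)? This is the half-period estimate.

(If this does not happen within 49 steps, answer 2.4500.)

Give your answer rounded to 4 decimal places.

Step 0: x=[10.7000] v=[0.0000]
Step 1: x=[10.6944] v=[-0.1125]
Step 2: x=[10.6832] v=[-0.2247]
Step 3: x=[10.6664] v=[-0.3362]
Step 4: x=[10.6441] v=[-0.4466]
Step 5: x=[10.6163] v=[-0.5556]
Step 6: x=[10.5832] v=[-0.6629]
Step 7: x=[10.5448] v=[-0.7681]
Step 8: x=[10.5013] v=[-0.8709]
Step 9: x=[10.4528] v=[-0.9710]
Step 10: x=[10.3994] v=[-1.0681]
Step 11: x=[10.3413] v=[-1.1618]
Step 12: x=[10.2787] v=[-1.2519]
Step 13: x=[10.2118] v=[-1.3381]
Step 14: x=[10.1408] v=[-1.4201]
Step 15: x=[10.0659] v=[-1.4977]
Step 16: x=[9.9874] v=[-1.5706]
Step 17: x=[9.9055] v=[-1.6386]
Step 18: x=[9.8204] v=[-1.7014]
Step 19: x=[9.7325] v=[-1.7589]
Step 20: x=[9.6420] v=[-1.8109]
Step 21: x=[9.5491] v=[-1.8573]
Step 22: x=[9.4542] v=[-1.8979]
Step 23: x=[9.3576] v=[-1.9325]
Step 24: x=[9.2595] v=[-1.9611]
Step 25: x=[9.1603] v=[-1.9836]
Step 26: x=[9.0603] v=[-1.9999]
Step 27: x=[8.9598] v=[-2.0099]
Step 28: x=[8.8591] v=[-2.0136]
Step 29: x=[8.7586] v=[-2.0110]
Step 30: x=[8.6585] v=[-2.0022]
Step 31: x=[8.5591] v=[-1.9871]
Step 32: x=[8.4608] v=[-1.9658]
Step 33: x=[8.3639] v=[-1.9384]
Step 34: x=[8.2687] v=[-1.9049]
Step 35: x=[8.1754] v=[-1.8654]
Step 36: x=[8.0844] v=[-1.8201]
Step 37: x=[7.9959] v=[-1.7691]
Step 38: x=[7.9103] v=[-1.7126]
Step 39: x=[7.8278] v=[-1.6507]
Step 40: x=[7.7486] v=[-1.5837]
Step 41: x=[7.6730] v=[-1.5117]
Step 42: x=[7.6013] v=[-1.4350]
Step 43: x=[7.5336] v=[-1.3538]
Step 44: x=[7.4702] v=[-1.2684]
Step 45: x=[7.4113] v=[-1.1790]
Step 46: x=[7.3570] v=[-1.0860]
Step 47: x=[7.3075] v=[-0.9896]
Step 48: x=[7.2630] v=[-0.8901]
Step 49: x=[7.2236] v=[-0.7878]
v[0] did not become non-negative within 49 steps; using fallback time=2.4500

Answer: 2.4500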